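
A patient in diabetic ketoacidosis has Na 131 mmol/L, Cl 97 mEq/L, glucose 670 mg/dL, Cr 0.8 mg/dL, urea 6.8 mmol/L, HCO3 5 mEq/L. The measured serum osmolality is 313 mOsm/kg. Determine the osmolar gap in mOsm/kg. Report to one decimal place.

7.0 mOsm/kg

Calculated osmolality = 2·Na + glucose/18 + urea
= 2·131 + 670/18 + 6.8
= 262 + 37.22 + 6.80
= 306.02 mOsm/kg ≈ 306.0 mOsm/kg
Osmolar gap = measured − calculated = 313 − 306.0 = 7.0 mOsm/kg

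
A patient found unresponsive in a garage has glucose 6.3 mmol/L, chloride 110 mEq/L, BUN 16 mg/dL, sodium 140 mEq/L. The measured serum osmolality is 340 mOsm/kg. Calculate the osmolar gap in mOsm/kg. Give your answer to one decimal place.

Calculated osmolality = 2·Na + glucose + BUN/2.8
= 2·140 + 6.3 + 16/2.8
= 280 + 6.30 + 5.71
= 292.01 mOsm/kg ≈ 292.0 mOsm/kg
Osmolar gap = measured − calculated = 340 − 292.0 = 48.0 mOsm/kg

48.0 mOsm/kg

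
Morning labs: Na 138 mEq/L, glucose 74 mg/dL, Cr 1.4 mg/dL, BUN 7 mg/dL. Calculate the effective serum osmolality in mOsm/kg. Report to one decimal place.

280.1 mOsm/kg

Effective osmolality excludes urea (freely permeant across cell membranes):
2·Na + glucose/18
= 2·138 + 74/18
= 276 + 4.11
= 280.11 mOsm/kg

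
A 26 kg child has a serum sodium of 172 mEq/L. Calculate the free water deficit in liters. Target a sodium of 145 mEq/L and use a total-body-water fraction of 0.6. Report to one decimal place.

TBW = 0.6 · 26 = 15.6 L
Free water deficit = TBW · (Na/145 − 1)
= 15.6 · (172/145 − 1)
= 15.6 · 0.1862
= 2.9 L

2.9 L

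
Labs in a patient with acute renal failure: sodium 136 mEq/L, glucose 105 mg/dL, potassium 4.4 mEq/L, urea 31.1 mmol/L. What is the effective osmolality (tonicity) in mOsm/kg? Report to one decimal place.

277.8 mOsm/kg

Effective osmolality excludes urea (freely permeant across cell membranes):
2·Na + glucose/18
= 2·136 + 105/18
= 272 + 5.83
= 277.83 mOsm/kg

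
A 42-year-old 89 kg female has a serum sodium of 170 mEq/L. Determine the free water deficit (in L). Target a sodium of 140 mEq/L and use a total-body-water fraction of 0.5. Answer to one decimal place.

9.5 L

TBW = 0.5 · 89 = 44.5 L
Free water deficit = TBW · (Na/140 − 1)
= 44.5 · (170/140 − 1)
= 44.5 · 0.2143
= 9.54 L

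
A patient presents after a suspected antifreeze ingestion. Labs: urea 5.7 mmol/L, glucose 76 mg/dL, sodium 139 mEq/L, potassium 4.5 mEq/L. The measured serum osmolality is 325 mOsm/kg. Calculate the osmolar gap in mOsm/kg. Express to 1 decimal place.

Calculated osmolality = 2·Na + glucose/18 + urea
= 2·139 + 76/18 + 5.7
= 278 + 4.22 + 5.70
= 287.92 mOsm/kg ≈ 287.9 mOsm/kg
Osmolar gap = measured − calculated = 325 − 287.9 = 37.1 mOsm/kg

37.1 mOsm/kg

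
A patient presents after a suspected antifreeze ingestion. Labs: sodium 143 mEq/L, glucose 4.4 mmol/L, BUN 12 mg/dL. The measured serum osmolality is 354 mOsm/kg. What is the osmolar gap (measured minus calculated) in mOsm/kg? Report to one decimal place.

Calculated osmolality = 2·Na + glucose + BUN/2.8
= 2·143 + 4.4 + 12/2.8
= 286 + 4.40 + 4.29
= 294.69 mOsm/kg ≈ 294.7 mOsm/kg
Osmolar gap = measured − calculated = 354 − 294.7 = 59.3 mOsm/kg

59.3 mOsm/kg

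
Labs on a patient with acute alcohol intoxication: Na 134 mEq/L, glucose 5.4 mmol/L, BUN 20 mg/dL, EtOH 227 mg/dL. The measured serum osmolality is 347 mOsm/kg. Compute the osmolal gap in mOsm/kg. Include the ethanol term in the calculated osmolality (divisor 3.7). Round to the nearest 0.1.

Calculated osmolality = 2·Na + glucose + BUN/2.8 + ethanol/3.7
= 2·134 + 5.4 + 20/2.8 + 227/3.7
= 268 + 5.40 + 7.14 + 61.35
= 341.89 mOsm/kg ≈ 341.9 mOsm/kg
Osmolar gap = measured − calculated = 347 − 341.9 = 5.1 mOsm/kg

5.1 mOsm/kg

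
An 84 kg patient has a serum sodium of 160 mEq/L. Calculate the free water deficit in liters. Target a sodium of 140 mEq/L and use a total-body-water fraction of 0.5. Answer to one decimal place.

TBW = 0.5 · 84 = 42 L
Free water deficit = TBW · (Na/140 − 1)
= 42 · (160/140 − 1)
= 42 · 0.1429
= 6 L

6.0 L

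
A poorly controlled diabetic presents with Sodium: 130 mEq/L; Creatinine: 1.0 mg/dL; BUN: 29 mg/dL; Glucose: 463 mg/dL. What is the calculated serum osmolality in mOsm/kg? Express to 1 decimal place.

Calculated osmolality = 2·Na + glucose/18 + BUN/2.8
= 2·130 + 463/18 + 29/2.8
= 260 + 25.72 + 10.36
= 296.08 mOsm/kg

296.1 mOsm/kg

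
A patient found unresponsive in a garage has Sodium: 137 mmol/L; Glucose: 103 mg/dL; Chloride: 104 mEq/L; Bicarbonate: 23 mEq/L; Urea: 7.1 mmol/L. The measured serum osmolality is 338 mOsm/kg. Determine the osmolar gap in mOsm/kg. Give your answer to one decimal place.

Calculated osmolality = 2·Na + glucose/18 + urea
= 2·137 + 103/18 + 7.1
= 274 + 5.72 + 7.10
= 286.82 mOsm/kg ≈ 286.8 mOsm/kg
Osmolar gap = measured − calculated = 338 − 286.8 = 51.2 mOsm/kg

51.2 mOsm/kg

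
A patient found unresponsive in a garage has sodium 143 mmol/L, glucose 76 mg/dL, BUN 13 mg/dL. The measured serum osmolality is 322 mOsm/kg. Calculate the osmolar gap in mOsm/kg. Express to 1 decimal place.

Calculated osmolality = 2·Na + glucose/18 + BUN/2.8
= 2·143 + 76/18 + 13/2.8
= 286 + 4.22 + 4.64
= 294.86 mOsm/kg ≈ 294.9 mOsm/kg
Osmolar gap = measured − calculated = 322 − 294.9 = 27.1 mOsm/kg

27.1 mOsm/kg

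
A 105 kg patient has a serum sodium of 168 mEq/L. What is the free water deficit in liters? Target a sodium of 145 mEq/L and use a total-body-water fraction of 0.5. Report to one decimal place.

8.3 L

TBW = 0.5 · 105 = 52.5 L
Free water deficit = TBW · (Na/145 − 1)
= 52.5 · (168/145 − 1)
= 52.5 · 0.1586
= 8.33 L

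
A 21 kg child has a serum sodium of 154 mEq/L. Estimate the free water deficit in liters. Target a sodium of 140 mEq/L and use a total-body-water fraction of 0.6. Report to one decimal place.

1.3 L

TBW = 0.6 · 21 = 12.6 L
Free water deficit = TBW · (Na/140 − 1)
= 12.6 · (154/140 − 1)
= 12.6 · 0.1
= 1.26 L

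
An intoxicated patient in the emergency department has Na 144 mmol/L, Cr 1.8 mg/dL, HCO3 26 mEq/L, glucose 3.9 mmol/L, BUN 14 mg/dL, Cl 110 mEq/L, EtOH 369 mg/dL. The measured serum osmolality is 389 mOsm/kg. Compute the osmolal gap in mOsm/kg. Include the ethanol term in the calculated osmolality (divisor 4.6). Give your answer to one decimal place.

11.9 mOsm/kg

Calculated osmolality = 2·Na + glucose + BUN/2.8 + ethanol/4.6
= 2·144 + 3.9 + 14/2.8 + 369/4.6
= 288 + 3.90 + 5 + 80.22
= 377.12 mOsm/kg ≈ 377.1 mOsm/kg
Osmolar gap = measured − calculated = 389 − 377.1 = 11.9 mOsm/kg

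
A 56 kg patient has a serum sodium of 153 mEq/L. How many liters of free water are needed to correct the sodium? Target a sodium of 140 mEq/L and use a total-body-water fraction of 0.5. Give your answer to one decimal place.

2.6 L

TBW = 0.5 · 56 = 28 L
Free water deficit = TBW · (Na/140 − 1)
= 28 · (153/140 − 1)
= 28 · 0.0929
= 2.6 L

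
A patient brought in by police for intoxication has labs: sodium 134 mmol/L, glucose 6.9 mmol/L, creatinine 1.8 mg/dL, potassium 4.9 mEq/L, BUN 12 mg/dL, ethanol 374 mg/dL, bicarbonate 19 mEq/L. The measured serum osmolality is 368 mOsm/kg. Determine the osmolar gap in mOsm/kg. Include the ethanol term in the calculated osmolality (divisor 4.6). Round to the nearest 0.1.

Calculated osmolality = 2·Na + glucose + BUN/2.8 + ethanol/4.6
= 2·134 + 6.9 + 12/2.8 + 374/4.6
= 268 + 6.90 + 4.29 + 81.30
= 360.49 mOsm/kg ≈ 360.5 mOsm/kg
Osmolar gap = measured − calculated = 368 − 360.5 = 7.5 mOsm/kg

7.5 mOsm/kg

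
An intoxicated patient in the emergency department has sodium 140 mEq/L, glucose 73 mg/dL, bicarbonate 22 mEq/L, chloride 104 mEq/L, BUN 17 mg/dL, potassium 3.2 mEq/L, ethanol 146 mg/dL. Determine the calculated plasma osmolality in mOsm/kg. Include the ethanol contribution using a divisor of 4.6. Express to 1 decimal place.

321.9 mOsm/kg

Calculated osmolality = 2·Na + glucose/18 + BUN/2.8 + ethanol/4.6
= 2·140 + 73/18 + 17/2.8 + 146/4.6
= 280 + 4.06 + 6.07 + 31.74
= 321.87 mOsm/kg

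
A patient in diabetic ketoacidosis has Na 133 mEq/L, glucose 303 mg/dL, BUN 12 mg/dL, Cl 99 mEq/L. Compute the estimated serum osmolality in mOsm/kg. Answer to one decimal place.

287.1 mOsm/kg

Calculated osmolality = 2·Na + glucose/18 + BUN/2.8
= 2·133 + 303/18 + 12/2.8
= 266 + 16.83 + 4.29
= 287.12 mOsm/kg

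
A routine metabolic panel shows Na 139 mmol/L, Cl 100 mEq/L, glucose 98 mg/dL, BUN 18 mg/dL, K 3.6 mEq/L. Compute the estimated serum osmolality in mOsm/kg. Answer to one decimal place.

Calculated osmolality = 2·Na + glucose/18 + BUN/2.8
= 2·139 + 98/18 + 18/2.8
= 278 + 5.44 + 6.43
= 289.87 mOsm/kg

289.9 mOsm/kg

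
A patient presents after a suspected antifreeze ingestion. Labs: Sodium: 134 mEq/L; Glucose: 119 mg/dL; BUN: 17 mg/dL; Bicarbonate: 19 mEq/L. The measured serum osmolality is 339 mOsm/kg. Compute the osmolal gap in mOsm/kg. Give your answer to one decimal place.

Calculated osmolality = 2·Na + glucose/18 + BUN/2.8
= 2·134 + 119/18 + 17/2.8
= 268 + 6.61 + 6.07
= 280.68 mOsm/kg ≈ 280.7 mOsm/kg
Osmolar gap = measured − calculated = 339 − 280.7 = 58.3 mOsm/kg

58.3 mOsm/kg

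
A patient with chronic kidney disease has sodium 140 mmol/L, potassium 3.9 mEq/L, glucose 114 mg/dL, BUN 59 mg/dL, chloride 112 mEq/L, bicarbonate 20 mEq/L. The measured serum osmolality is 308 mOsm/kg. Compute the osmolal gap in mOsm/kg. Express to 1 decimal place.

0.6 mOsm/kg

Calculated osmolality = 2·Na + glucose/18 + BUN/2.8
= 2·140 + 114/18 + 59/2.8
= 280 + 6.33 + 21.07
= 307.4 mOsm/kg ≈ 307.4 mOsm/kg
Osmolar gap = measured − calculated = 308 − 307.4 = 0.6 mOsm/kg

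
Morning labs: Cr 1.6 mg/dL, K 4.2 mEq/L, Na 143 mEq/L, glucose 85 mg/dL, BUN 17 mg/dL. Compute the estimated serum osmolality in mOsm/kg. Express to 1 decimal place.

Calculated osmolality = 2·Na + glucose/18 + BUN/2.8
= 2·143 + 85/18 + 17/2.8
= 286 + 4.72 + 6.07
= 296.79 mOsm/kg

296.8 mOsm/kg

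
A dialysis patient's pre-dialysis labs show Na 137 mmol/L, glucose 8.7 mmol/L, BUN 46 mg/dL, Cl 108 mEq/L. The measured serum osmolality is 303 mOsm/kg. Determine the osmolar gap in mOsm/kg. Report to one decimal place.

3.9 mOsm/kg

Calculated osmolality = 2·Na + glucose + BUN/2.8
= 2·137 + 8.7 + 46/2.8
= 274 + 8.70 + 16.43
= 299.13 mOsm/kg ≈ 299.1 mOsm/kg
Osmolar gap = measured − calculated = 303 − 299.1 = 3.9 mOsm/kg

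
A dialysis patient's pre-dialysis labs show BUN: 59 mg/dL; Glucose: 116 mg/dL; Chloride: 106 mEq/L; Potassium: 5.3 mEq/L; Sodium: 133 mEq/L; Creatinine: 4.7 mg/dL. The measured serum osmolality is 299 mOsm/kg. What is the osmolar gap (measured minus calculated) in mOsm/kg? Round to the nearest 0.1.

Calculated osmolality = 2·Na + glucose/18 + BUN/2.8
= 2·133 + 116/18 + 59/2.8
= 266 + 6.44 + 21.07
= 293.51 mOsm/kg ≈ 293.5 mOsm/kg
Osmolar gap = measured − calculated = 299 − 293.5 = 5.5 mOsm/kg

5.5 mOsm/kg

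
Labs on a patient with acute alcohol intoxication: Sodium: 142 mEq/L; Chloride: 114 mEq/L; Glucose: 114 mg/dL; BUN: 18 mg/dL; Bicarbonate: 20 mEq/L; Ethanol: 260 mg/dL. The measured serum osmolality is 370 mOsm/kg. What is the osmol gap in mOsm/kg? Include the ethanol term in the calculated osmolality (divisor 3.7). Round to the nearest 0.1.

Calculated osmolality = 2·Na + glucose/18 + BUN/2.8 + ethanol/3.7
= 2·142 + 114/18 + 18/2.8 + 260/3.7
= 284 + 6.33 + 6.43 + 70.27
= 367.03 mOsm/kg ≈ 367.0 mOsm/kg
Osmolar gap = measured − calculated = 370 − 367.0 = 3.0 mOsm/kg

3.0 mOsm/kg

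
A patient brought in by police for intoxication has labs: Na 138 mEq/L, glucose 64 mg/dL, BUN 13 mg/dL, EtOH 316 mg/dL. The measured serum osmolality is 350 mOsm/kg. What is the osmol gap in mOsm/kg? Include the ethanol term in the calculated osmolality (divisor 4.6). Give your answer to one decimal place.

Calculated osmolality = 2·Na + glucose/18 + BUN/2.8 + ethanol/4.6
= 2·138 + 64/18 + 13/2.8 + 316/4.6
= 276 + 3.56 + 4.64 + 68.70
= 352.9 mOsm/kg ≈ 352.9 mOsm/kg
Osmolar gap = measured − calculated = 350 − 352.9 = -2.9 mOsm/kg

-2.9 mOsm/kg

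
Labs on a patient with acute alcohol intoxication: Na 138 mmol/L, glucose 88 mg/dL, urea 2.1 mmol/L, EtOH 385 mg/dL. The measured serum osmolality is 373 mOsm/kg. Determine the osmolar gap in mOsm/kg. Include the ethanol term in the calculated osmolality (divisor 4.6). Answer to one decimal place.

Calculated osmolality = 2·Na + glucose/18 + urea + ethanol/4.6
= 2·138 + 88/18 + 2.1 + 385/4.6
= 276 + 4.89 + 2.10 + 83.70
= 366.69 mOsm/kg ≈ 366.7 mOsm/kg
Osmolar gap = measured − calculated = 373 − 366.7 = 6.3 mOsm/kg

6.3 mOsm/kg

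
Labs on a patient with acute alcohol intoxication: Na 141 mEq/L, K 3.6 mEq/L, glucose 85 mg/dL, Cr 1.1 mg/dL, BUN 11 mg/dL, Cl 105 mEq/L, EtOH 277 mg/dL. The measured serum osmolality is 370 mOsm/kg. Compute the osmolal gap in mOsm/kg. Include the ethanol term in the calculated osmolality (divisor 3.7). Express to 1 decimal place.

Calculated osmolality = 2·Na + glucose/18 + BUN/2.8 + ethanol/3.7
= 2·141 + 85/18 + 11/2.8 + 277/3.7
= 282 + 4.72 + 3.93 + 74.86
= 365.51 mOsm/kg ≈ 365.5 mOsm/kg
Osmolar gap = measured − calculated = 370 − 365.5 = 4.5 mOsm/kg

4.5 mOsm/kg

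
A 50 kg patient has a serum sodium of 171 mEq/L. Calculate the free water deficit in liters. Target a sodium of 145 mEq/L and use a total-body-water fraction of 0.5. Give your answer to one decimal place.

4.5 L

TBW = 0.5 · 50 = 25 L
Free water deficit = TBW · (Na/145 − 1)
= 25 · (171/145 − 1)
= 25 · 0.1793
= 4.48 L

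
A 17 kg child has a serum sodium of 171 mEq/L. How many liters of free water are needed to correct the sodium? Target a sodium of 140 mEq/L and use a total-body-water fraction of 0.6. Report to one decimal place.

2.3 L

TBW = 0.6 · 17 = 10.2 L
Free water deficit = TBW · (Na/140 − 1)
= 10.2 · (171/140 − 1)
= 10.2 · 0.2214
= 2.26 L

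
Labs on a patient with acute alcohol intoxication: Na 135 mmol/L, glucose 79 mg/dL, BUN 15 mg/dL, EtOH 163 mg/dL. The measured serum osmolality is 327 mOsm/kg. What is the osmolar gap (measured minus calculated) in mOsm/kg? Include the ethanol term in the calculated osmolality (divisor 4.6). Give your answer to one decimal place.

11.8 mOsm/kg

Calculated osmolality = 2·Na + glucose/18 + BUN/2.8 + ethanol/4.6
= 2·135 + 79/18 + 15/2.8 + 163/4.6
= 270 + 4.39 + 5.36 + 35.43
= 315.18 mOsm/kg ≈ 315.2 mOsm/kg
Osmolar gap = measured − calculated = 327 − 315.2 = 11.8 mOsm/kg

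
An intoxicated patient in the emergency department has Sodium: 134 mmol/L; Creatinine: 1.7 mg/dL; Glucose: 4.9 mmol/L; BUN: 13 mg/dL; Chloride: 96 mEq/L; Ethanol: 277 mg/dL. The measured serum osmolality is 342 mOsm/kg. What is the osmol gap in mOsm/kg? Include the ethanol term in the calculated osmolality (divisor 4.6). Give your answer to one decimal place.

4.2 mOsm/kg

Calculated osmolality = 2·Na + glucose + BUN/2.8 + ethanol/4.6
= 2·134 + 4.9 + 13/2.8 + 277/4.6
= 268 + 4.90 + 4.64 + 60.22
= 337.76 mOsm/kg ≈ 337.8 mOsm/kg
Osmolar gap = measured − calculated = 342 − 337.8 = 4.2 mOsm/kg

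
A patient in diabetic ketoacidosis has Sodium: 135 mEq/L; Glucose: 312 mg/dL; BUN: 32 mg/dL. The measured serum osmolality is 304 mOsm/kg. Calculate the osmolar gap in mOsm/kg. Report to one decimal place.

5.2 mOsm/kg

Calculated osmolality = 2·Na + glucose/18 + BUN/2.8
= 2·135 + 312/18 + 32/2.8
= 270 + 17.33 + 11.43
= 298.76 mOsm/kg ≈ 298.8 mOsm/kg
Osmolar gap = measured − calculated = 304 − 298.8 = 5.2 mOsm/kg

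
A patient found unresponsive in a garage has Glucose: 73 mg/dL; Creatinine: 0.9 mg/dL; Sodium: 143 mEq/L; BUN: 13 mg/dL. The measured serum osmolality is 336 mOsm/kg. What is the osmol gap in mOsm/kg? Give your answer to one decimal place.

41.3 mOsm/kg

Calculated osmolality = 2·Na + glucose/18 + BUN/2.8
= 2·143 + 73/18 + 13/2.8
= 286 + 4.06 + 4.64
= 294.7 mOsm/kg ≈ 294.7 mOsm/kg
Osmolar gap = measured − calculated = 336 − 294.7 = 41.3 mOsm/kg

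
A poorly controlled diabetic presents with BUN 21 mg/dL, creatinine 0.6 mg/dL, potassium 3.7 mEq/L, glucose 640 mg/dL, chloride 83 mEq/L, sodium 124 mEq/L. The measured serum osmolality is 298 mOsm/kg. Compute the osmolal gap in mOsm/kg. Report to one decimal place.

Calculated osmolality = 2·Na + glucose/18 + BUN/2.8
= 2·124 + 640/18 + 21/2.8
= 248 + 35.56 + 7.50
= 291.06 mOsm/kg ≈ 291.1 mOsm/kg
Osmolar gap = measured − calculated = 298 − 291.1 = 6.9 mOsm/kg

6.9 mOsm/kg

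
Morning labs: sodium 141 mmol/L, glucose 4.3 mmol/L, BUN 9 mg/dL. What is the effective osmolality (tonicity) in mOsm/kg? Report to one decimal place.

Effective osmolality excludes urea (freely permeant across cell membranes):
2·Na + glucose
= 2·141 + 4.3
= 282 + 4.3
= 286.3 mOsm/kg

286.3 mOsm/kg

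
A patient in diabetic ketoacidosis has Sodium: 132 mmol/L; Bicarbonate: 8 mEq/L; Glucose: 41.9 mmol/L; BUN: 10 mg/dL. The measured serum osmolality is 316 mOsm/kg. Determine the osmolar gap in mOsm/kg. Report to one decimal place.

Calculated osmolality = 2·Na + glucose + BUN/2.8
= 2·132 + 41.9 + 10/2.8
= 264 + 41.90 + 3.57
= 309.47 mOsm/kg ≈ 309.5 mOsm/kg
Osmolar gap = measured − calculated = 316 − 309.5 = 6.5 mOsm/kg

6.5 mOsm/kg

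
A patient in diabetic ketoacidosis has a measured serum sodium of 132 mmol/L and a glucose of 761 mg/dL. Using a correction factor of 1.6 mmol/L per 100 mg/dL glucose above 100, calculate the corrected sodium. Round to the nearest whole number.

143 mmol/L

Corrected Na = measured Na + 1.6 · (glucose − 100)/100
= 132 + 1.6 · (761 − 100)/100
= 132 + 10.6
= 142.6 mmol/L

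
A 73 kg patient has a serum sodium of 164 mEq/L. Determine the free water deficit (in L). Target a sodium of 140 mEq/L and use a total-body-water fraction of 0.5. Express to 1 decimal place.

6.3 L

TBW = 0.5 · 73 = 36.5 L
Free water deficit = TBW · (Na/140 − 1)
= 36.5 · (164/140 − 1)
= 36.5 · 0.1714
= 6.26 L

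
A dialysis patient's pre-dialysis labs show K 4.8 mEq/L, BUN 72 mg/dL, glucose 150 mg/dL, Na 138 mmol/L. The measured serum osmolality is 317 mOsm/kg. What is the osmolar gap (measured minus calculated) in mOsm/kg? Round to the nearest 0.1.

Calculated osmolality = 2·Na + glucose/18 + BUN/2.8
= 2·138 + 150/18 + 72/2.8
= 276 + 8.33 + 25.71
= 310.04 mOsm/kg ≈ 310.0 mOsm/kg
Osmolar gap = measured − calculated = 317 − 310.0 = 7.0 mOsm/kg

7.0 mOsm/kg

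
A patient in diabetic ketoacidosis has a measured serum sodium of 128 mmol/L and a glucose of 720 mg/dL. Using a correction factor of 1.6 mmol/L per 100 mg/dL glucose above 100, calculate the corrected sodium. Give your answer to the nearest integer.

138 mmol/L

Corrected Na = measured Na + 1.6 · (glucose − 100)/100
= 128 + 1.6 · (720 − 100)/100
= 128 + 9.9
= 137.9 mmol/L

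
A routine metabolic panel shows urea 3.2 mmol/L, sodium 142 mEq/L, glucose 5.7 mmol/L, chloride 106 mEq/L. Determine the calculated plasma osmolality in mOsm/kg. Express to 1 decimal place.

Calculated osmolality = 2·Na + glucose + urea
= 2·142 + 5.7 + 3.2
= 284 + 5.70 + 3.20
= 292.9 mOsm/kg

292.9 mOsm/kg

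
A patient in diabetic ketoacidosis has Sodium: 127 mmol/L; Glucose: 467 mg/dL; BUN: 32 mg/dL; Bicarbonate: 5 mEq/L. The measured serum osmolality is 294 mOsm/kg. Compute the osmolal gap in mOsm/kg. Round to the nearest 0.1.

Calculated osmolality = 2·Na + glucose/18 + BUN/2.8
= 2·127 + 467/18 + 32/2.8
= 254 + 25.94 + 11.43
= 291.37 mOsm/kg ≈ 291.4 mOsm/kg
Osmolar gap = measured − calculated = 294 − 291.4 = 2.6 mOsm/kg

2.6 mOsm/kg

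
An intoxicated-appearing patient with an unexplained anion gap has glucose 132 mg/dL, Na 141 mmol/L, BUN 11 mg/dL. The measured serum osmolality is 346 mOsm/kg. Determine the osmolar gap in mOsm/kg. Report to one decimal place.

52.7 mOsm/kg

Calculated osmolality = 2·Na + glucose/18 + BUN/2.8
= 2·141 + 132/18 + 11/2.8
= 282 + 7.33 + 3.93
= 293.26 mOsm/kg ≈ 293.3 mOsm/kg
Osmolar gap = measured − calculated = 346 − 293.3 = 52.7 mOsm/kg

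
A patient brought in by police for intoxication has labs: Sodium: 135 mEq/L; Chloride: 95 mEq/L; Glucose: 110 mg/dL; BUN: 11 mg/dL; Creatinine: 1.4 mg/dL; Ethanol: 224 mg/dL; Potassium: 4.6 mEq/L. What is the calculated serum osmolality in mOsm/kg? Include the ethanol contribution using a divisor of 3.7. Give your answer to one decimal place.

340.6 mOsm/kg

Calculated osmolality = 2·Na + glucose/18 + BUN/2.8 + ethanol/3.7
= 2·135 + 110/18 + 11/2.8 + 224/3.7
= 270 + 6.11 + 3.93 + 60.54
= 340.58 mOsm/kg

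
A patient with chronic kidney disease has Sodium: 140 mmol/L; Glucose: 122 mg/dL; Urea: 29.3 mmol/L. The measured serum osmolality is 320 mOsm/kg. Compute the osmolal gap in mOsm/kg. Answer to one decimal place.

Calculated osmolality = 2·Na + glucose/18 + urea
= 2·140 + 122/18 + 29.3
= 280 + 6.78 + 29.30
= 316.08 mOsm/kg ≈ 316.1 mOsm/kg
Osmolar gap = measured − calculated = 320 − 316.1 = 3.9 mOsm/kg

3.9 mOsm/kg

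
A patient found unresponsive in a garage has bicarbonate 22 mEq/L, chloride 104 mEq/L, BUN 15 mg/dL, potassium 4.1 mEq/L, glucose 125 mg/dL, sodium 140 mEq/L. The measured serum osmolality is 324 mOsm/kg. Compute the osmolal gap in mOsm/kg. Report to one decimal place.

Calculated osmolality = 2·Na + glucose/18 + BUN/2.8
= 2·140 + 125/18 + 15/2.8
= 280 + 6.94 + 5.36
= 292.3 mOsm/kg ≈ 292.3 mOsm/kg
Osmolar gap = measured − calculated = 324 − 292.3 = 31.7 mOsm/kg

31.7 mOsm/kg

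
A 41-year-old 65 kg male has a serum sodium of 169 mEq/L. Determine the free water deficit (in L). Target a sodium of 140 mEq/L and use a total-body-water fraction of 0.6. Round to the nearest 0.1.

8.1 L

TBW = 0.6 · 65 = 39 L
Free water deficit = TBW · (Na/140 − 1)
= 39 · (169/140 − 1)
= 39 · 0.2071
= 8.08 L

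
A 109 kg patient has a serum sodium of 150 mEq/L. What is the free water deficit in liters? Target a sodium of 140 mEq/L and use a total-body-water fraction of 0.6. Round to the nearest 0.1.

TBW = 0.6 · 109 = 65.4 L
Free water deficit = TBW · (Na/140 − 1)
= 65.4 · (150/140 − 1)
= 65.4 · 0.0714
= 4.67 L

4.7 L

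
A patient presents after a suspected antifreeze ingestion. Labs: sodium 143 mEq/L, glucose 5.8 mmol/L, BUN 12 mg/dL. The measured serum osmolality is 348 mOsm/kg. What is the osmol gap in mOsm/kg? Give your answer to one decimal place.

Calculated osmolality = 2·Na + glucose + BUN/2.8
= 2·143 + 5.8 + 12/2.8
= 286 + 5.80 + 4.29
= 296.09 mOsm/kg ≈ 296.1 mOsm/kg
Osmolar gap = measured − calculated = 348 − 296.1 = 51.9 mOsm/kg

51.9 mOsm/kg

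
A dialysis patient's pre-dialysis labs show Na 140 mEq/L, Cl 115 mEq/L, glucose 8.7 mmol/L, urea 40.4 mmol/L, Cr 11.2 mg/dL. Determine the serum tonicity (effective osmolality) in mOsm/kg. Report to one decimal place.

Effective osmolality excludes urea (freely permeant across cell membranes):
2·Na + glucose
= 2·140 + 8.7
= 280 + 8.7
= 288.7 mOsm/kg

288.7 mOsm/kg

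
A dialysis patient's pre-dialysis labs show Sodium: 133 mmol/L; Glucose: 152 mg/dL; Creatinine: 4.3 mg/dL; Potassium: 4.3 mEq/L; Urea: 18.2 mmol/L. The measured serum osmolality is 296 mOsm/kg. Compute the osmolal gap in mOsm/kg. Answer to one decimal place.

Calculated osmolality = 2·Na + glucose/18 + urea
= 2·133 + 152/18 + 18.2
= 266 + 8.44 + 18.20
= 292.64 mOsm/kg ≈ 292.6 mOsm/kg
Osmolar gap = measured − calculated = 296 − 292.6 = 3.4 mOsm/kg

3.4 mOsm/kg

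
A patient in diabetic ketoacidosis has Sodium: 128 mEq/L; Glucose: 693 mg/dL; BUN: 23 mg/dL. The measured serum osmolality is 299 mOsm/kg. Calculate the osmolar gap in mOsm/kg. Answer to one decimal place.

-3.7 mOsm/kg

Calculated osmolality = 2·Na + glucose/18 + BUN/2.8
= 2·128 + 693/18 + 23/2.8
= 256 + 38.50 + 8.21
= 302.71 mOsm/kg ≈ 302.7 mOsm/kg
Osmolar gap = measured − calculated = 299 − 302.7 = -3.7 mOsm/kg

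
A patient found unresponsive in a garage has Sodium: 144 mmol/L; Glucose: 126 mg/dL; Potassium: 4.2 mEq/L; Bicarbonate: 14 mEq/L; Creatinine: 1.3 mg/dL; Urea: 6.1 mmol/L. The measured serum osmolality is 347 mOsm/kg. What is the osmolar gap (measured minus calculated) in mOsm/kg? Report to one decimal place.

Calculated osmolality = 2·Na + glucose/18 + urea
= 2·144 + 126/18 + 6.1
= 288 + 7 + 6.10
= 301.1 mOsm/kg ≈ 301.1 mOsm/kg
Osmolar gap = measured − calculated = 347 − 301.1 = 45.9 mOsm/kg

45.9 mOsm/kg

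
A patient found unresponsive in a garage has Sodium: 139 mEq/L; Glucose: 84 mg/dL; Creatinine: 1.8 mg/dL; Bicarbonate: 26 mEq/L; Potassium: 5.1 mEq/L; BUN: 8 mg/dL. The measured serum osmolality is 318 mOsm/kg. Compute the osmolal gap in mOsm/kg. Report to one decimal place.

Calculated osmolality = 2·Na + glucose/18 + BUN/2.8
= 2·139 + 84/18 + 8/2.8
= 278 + 4.67 + 2.86
= 285.53 mOsm/kg ≈ 285.5 mOsm/kg
Osmolar gap = measured − calculated = 318 − 285.5 = 32.5 mOsm/kg

32.5 mOsm/kg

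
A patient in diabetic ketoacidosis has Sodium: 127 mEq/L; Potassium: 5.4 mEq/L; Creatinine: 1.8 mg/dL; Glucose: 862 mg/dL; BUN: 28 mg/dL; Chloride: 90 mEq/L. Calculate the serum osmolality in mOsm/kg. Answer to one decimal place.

311.9 mOsm/kg

Calculated osmolality = 2·Na + glucose/18 + BUN/2.8
= 2·127 + 862/18 + 28/2.8
= 254 + 47.89 + 10
= 311.89 mOsm/kg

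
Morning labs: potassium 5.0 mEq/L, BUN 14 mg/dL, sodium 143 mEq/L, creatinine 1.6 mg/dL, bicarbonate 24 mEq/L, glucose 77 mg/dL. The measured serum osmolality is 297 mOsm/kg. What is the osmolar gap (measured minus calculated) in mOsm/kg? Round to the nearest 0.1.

Calculated osmolality = 2·Na + glucose/18 + BUN/2.8
= 2·143 + 77/18 + 14/2.8
= 286 + 4.28 + 5
= 295.28 mOsm/kg ≈ 295.3 mOsm/kg
Osmolar gap = measured − calculated = 297 − 295.3 = 1.7 mOsm/kg

1.7 mOsm/kg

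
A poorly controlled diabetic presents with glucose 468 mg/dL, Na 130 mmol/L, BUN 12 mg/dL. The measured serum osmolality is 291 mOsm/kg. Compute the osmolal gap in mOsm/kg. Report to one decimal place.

Calculated osmolality = 2·Na + glucose/18 + BUN/2.8
= 2·130 + 468/18 + 12/2.8
= 260 + 26 + 4.29
= 290.29 mOsm/kg ≈ 290.3 mOsm/kg
Osmolar gap = measured − calculated = 291 − 290.3 = 0.7 mOsm/kg

0.7 mOsm/kg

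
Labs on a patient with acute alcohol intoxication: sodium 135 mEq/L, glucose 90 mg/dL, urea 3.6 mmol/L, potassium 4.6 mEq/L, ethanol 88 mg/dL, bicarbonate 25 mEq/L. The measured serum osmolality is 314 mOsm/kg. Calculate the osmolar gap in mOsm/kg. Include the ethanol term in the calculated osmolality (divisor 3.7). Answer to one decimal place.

11.6 mOsm/kg

Calculated osmolality = 2·Na + glucose/18 + urea + ethanol/3.7
= 2·135 + 90/18 + 3.6 + 88/3.7
= 270 + 5 + 3.60 + 23.78
= 302.38 mOsm/kg ≈ 302.4 mOsm/kg
Osmolar gap = measured − calculated = 314 − 302.4 = 11.6 mOsm/kg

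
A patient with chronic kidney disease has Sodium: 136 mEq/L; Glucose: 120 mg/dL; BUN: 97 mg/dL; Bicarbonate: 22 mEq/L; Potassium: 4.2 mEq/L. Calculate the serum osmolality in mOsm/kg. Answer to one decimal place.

Calculated osmolality = 2·Na + glucose/18 + BUN/2.8
= 2·136 + 120/18 + 97/2.8
= 272 + 6.67 + 34.64
= 313.31 mOsm/kg

313.3 mOsm/kg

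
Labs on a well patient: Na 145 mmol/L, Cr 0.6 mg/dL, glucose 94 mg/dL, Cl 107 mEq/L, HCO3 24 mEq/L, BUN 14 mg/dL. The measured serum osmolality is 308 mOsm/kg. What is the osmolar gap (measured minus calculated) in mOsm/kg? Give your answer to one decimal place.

7.8 mOsm/kg

Calculated osmolality = 2·Na + glucose/18 + BUN/2.8
= 2·145 + 94/18 + 14/2.8
= 290 + 5.22 + 5
= 300.22 mOsm/kg ≈ 300.2 mOsm/kg
Osmolar gap = measured − calculated = 308 − 300.2 = 7.8 mOsm/kg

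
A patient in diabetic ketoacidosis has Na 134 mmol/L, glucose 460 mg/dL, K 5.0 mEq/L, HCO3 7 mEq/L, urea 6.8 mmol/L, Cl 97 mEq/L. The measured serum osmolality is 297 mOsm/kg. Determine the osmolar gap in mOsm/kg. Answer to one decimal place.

-3.4 mOsm/kg

Calculated osmolality = 2·Na + glucose/18 + urea
= 2·134 + 460/18 + 6.8
= 268 + 25.56 + 6.80
= 300.36 mOsm/kg ≈ 300.4 mOsm/kg
Osmolar gap = measured − calculated = 297 − 300.4 = -3.4 mOsm/kg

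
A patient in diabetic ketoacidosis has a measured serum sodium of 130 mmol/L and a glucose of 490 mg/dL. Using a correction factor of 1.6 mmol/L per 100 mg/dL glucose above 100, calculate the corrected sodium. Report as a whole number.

136 mmol/L

Corrected Na = measured Na + 1.6 · (glucose − 100)/100
= 130 + 1.6 · (490 − 100)/100
= 130 + 6.2
= 136.2 mmol/L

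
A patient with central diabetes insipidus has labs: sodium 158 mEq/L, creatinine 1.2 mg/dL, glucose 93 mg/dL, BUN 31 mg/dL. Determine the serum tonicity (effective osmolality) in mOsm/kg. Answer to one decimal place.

321.2 mOsm/kg

Effective osmolality excludes urea (freely permeant across cell membranes):
2·Na + glucose/18
= 2·158 + 93/18
= 316 + 5.17
= 321.17 mOsm/kg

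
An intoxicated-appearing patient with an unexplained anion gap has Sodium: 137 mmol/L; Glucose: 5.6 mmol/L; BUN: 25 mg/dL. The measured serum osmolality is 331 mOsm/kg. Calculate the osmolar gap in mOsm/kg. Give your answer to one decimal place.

Calculated osmolality = 2·Na + glucose + BUN/2.8
= 2·137 + 5.6 + 25/2.8
= 274 + 5.60 + 8.93
= 288.53 mOsm/kg ≈ 288.5 mOsm/kg
Osmolar gap = measured − calculated = 331 − 288.5 = 42.5 mOsm/kg

42.5 mOsm/kg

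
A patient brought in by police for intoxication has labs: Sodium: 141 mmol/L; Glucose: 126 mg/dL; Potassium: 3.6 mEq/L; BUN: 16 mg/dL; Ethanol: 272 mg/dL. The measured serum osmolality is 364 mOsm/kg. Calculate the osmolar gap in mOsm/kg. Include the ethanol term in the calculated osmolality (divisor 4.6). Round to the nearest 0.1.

10.2 mOsm/kg

Calculated osmolality = 2·Na + glucose/18 + BUN/2.8 + ethanol/4.6
= 2·141 + 126/18 + 16/2.8 + 272/4.6
= 282 + 7 + 5.71 + 59.13
= 353.84 mOsm/kg ≈ 353.8 mOsm/kg
Osmolar gap = measured − calculated = 364 − 353.8 = 10.2 mOsm/kg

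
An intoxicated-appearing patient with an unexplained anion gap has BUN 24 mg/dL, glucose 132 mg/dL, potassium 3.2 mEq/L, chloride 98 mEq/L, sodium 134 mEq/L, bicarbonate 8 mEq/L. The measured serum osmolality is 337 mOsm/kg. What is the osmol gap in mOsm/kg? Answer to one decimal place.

53.1 mOsm/kg

Calculated osmolality = 2·Na + glucose/18 + BUN/2.8
= 2·134 + 132/18 + 24/2.8
= 268 + 7.33 + 8.57
= 283.9 mOsm/kg ≈ 283.9 mOsm/kg
Osmolar gap = measured − calculated = 337 − 283.9 = 53.1 mOsm/kg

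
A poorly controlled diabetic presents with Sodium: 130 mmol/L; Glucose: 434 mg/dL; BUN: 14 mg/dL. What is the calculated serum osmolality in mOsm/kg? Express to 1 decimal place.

289.1 mOsm/kg

Calculated osmolality = 2·Na + glucose/18 + BUN/2.8
= 2·130 + 434/18 + 14/2.8
= 260 + 24.11 + 5
= 289.11 mOsm/kg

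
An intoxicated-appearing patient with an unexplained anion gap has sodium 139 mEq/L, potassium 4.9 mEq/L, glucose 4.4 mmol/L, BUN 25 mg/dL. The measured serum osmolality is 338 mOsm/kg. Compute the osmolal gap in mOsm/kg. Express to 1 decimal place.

Calculated osmolality = 2·Na + glucose + BUN/2.8
= 2·139 + 4.4 + 25/2.8
= 278 + 4.40 + 8.93
= 291.33 mOsm/kg ≈ 291.3 mOsm/kg
Osmolar gap = measured − calculated = 338 − 291.3 = 46.7 mOsm/kg

46.7 mOsm/kg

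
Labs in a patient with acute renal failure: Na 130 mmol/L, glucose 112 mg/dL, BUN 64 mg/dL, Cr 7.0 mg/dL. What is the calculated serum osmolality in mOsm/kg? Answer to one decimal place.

289.1 mOsm/kg

Calculated osmolality = 2·Na + glucose/18 + BUN/2.8
= 2·130 + 112/18 + 64/2.8
= 260 + 6.22 + 22.86
= 289.08 mOsm/kg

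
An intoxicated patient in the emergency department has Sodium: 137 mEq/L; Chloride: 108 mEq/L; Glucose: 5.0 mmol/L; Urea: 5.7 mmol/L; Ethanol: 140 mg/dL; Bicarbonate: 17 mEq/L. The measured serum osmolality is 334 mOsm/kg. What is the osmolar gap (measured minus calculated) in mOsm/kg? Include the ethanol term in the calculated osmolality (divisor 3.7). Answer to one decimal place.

Calculated osmolality = 2·Na + glucose + urea + ethanol/3.7
= 2·137 + 5 + 5.7 + 140/3.7
= 274 + 5 + 5.70 + 37.84
= 322.54 mOsm/kg ≈ 322.5 mOsm/kg
Osmolar gap = measured − calculated = 334 − 322.5 = 11.5 mOsm/kg

11.5 mOsm/kg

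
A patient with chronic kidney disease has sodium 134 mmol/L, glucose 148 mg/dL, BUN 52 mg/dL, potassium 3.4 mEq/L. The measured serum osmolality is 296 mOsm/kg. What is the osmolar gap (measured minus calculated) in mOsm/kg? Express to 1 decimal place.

1.2 mOsm/kg

Calculated osmolality = 2·Na + glucose/18 + BUN/2.8
= 2·134 + 148/18 + 52/2.8
= 268 + 8.22 + 18.57
= 294.79 mOsm/kg ≈ 294.8 mOsm/kg
Osmolar gap = measured − calculated = 296 − 294.8 = 1.2 mOsm/kg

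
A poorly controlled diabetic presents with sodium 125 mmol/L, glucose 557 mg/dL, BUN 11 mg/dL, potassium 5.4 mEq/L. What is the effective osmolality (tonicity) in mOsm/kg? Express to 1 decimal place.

280.9 mOsm/kg

Effective osmolality excludes urea (freely permeant across cell membranes):
2·Na + glucose/18
= 2·125 + 557/18
= 250 + 30.94
= 280.94 mOsm/kg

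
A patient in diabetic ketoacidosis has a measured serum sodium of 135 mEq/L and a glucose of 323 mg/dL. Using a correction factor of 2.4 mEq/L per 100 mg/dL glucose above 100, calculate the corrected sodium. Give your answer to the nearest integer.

140 mEq/L

Corrected Na = measured Na + 2.4 · (glucose − 100)/100
= 135 + 2.4 · (323 − 100)/100
= 135 + 5.4
= 140.4 mEq/L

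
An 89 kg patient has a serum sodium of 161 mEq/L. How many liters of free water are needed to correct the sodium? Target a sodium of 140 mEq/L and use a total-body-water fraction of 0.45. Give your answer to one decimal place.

6.0 L

TBW = 0.45 · 89 = 40.05 L
Free water deficit = TBW · (Na/140 − 1)
= 40.05 · (161/140 − 1)
= 40.05 · 0.15
= 6.01 L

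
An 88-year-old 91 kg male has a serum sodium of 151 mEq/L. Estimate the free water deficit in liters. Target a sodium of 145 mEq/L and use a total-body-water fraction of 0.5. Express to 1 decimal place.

TBW = 0.5 · 91 = 45.5 L
Free water deficit = TBW · (Na/145 − 1)
= 45.5 · (151/145 − 1)
= 45.5 · 0.0414
= 1.88 L

1.9 L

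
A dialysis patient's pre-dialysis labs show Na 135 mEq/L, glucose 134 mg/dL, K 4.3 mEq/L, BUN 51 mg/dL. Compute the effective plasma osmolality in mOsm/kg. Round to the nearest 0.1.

Effective osmolality excludes urea (freely permeant across cell membranes):
2·Na + glucose/18
= 2·135 + 134/18
= 270 + 7.44
= 277.44 mOsm/kg

277.4 mOsm/kg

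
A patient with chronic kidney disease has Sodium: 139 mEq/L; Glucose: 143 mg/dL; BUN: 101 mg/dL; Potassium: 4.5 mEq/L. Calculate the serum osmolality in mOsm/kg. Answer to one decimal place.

Calculated osmolality = 2·Na + glucose/18 + BUN/2.8
= 2·139 + 143/18 + 101/2.8
= 278 + 7.94 + 36.07
= 322.01 mOsm/kg

322.0 mOsm/kg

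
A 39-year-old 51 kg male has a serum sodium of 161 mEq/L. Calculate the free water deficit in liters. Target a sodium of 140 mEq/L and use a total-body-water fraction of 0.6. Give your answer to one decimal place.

TBW = 0.6 · 51 = 30.6 L
Free water deficit = TBW · (Na/140 − 1)
= 30.6 · (161/140 − 1)
= 30.6 · 0.15
= 4.59 L

4.6 L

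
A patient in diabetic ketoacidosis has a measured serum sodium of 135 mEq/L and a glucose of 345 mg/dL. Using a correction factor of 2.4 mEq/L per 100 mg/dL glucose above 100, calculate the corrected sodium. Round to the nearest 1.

Corrected Na = measured Na + 2.4 · (glucose − 100)/100
= 135 + 2.4 · (345 − 100)/100
= 135 + 5.9
= 140.9 mEq/L

141 mEq/L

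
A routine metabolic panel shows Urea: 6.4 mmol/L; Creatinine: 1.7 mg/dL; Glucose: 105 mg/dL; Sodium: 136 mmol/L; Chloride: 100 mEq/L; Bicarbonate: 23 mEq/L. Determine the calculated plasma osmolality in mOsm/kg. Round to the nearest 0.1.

284.2 mOsm/kg

Calculated osmolality = 2·Na + glucose/18 + urea
= 2·136 + 105/18 + 6.4
= 272 + 5.83 + 6.40
= 284.23 mOsm/kg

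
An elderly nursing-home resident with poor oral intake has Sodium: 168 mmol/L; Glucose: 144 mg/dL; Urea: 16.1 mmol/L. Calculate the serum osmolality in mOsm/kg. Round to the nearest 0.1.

Calculated osmolality = 2·Na + glucose/18 + urea
= 2·168 + 144/18 + 16.1
= 336 + 8 + 16.10
= 360.1 mOsm/kg

360.1 mOsm/kg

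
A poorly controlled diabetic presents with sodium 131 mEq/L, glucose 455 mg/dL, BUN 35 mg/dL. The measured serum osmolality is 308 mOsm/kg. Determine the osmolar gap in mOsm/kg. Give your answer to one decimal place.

Calculated osmolality = 2·Na + glucose/18 + BUN/2.8
= 2·131 + 455/18 + 35/2.8
= 262 + 25.28 + 12.50
= 299.78 mOsm/kg ≈ 299.8 mOsm/kg
Osmolar gap = measured − calculated = 308 − 299.8 = 8.2 mOsm/kg

8.2 mOsm/kg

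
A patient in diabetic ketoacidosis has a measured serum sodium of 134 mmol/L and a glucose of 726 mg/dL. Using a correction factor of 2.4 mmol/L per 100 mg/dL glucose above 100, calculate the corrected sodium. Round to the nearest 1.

149 mmol/L

Corrected Na = measured Na + 2.4 · (glucose − 100)/100
= 134 + 2.4 · (726 − 100)/100
= 134 + 15
= 149 mmol/L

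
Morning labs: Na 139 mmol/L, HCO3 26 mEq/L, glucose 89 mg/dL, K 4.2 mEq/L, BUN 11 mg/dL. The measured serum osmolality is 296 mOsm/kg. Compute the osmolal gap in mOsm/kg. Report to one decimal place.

Calculated osmolality = 2·Na + glucose/18 + BUN/2.8
= 2·139 + 89/18 + 11/2.8
= 278 + 4.94 + 3.93
= 286.87 mOsm/kg ≈ 286.9 mOsm/kg
Osmolar gap = measured − calculated = 296 − 286.9 = 9.1 mOsm/kg

9.1 mOsm/kg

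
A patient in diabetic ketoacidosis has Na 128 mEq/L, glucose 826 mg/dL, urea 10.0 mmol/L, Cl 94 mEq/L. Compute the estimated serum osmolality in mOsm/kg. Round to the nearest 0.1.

311.9 mOsm/kg

Calculated osmolality = 2·Na + glucose/18 + urea
= 2·128 + 826/18 + 10
= 256 + 45.89 + 10
= 311.89 mOsm/kg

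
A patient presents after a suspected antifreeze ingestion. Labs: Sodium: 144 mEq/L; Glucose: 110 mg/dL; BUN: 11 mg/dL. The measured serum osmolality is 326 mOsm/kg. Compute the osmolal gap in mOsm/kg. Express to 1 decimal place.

Calculated osmolality = 2·Na + glucose/18 + BUN/2.8
= 2·144 + 110/18 + 11/2.8
= 288 + 6.11 + 3.93
= 298.04 mOsm/kg ≈ 298.0 mOsm/kg
Osmolar gap = measured − calculated = 326 − 298.0 = 28.0 mOsm/kg

28.0 mOsm/kg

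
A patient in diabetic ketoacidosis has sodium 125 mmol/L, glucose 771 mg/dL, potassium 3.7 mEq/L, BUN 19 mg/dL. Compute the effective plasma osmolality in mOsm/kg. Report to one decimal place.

Effective osmolality excludes urea (freely permeant across cell membranes):
2·Na + glucose/18
= 2·125 + 771/18
= 250 + 42.83
= 292.83 mOsm/kg

292.8 mOsm/kg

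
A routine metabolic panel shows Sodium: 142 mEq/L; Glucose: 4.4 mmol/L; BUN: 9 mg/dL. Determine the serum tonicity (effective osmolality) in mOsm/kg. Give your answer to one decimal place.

Effective osmolality excludes urea (freely permeant across cell membranes):
2·Na + glucose
= 2·142 + 4.4
= 284 + 4.4
= 288.4 mOsm/kg

288.4 mOsm/kg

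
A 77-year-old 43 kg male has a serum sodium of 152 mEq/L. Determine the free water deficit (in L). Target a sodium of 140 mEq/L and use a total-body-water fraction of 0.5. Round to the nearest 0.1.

1.8 L

TBW = 0.5 · 43 = 21.5 L
Free water deficit = TBW · (Na/140 − 1)
= 21.5 · (152/140 − 1)
= 21.5 · 0.0857
= 1.84 L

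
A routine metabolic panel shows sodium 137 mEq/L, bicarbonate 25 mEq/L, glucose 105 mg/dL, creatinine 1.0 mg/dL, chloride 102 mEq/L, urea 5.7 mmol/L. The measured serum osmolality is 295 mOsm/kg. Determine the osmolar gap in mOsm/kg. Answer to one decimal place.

Calculated osmolality = 2·Na + glucose/18 + urea
= 2·137 + 105/18 + 5.7
= 274 + 5.83 + 5.70
= 285.53 mOsm/kg ≈ 285.5 mOsm/kg
Osmolar gap = measured − calculated = 295 − 285.5 = 9.5 mOsm/kg

9.5 mOsm/kg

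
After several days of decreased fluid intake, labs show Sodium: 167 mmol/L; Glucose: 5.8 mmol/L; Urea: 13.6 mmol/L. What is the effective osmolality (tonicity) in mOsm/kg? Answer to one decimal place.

339.8 mOsm/kg

Effective osmolality excludes urea (freely permeant across cell membranes):
2·Na + glucose
= 2·167 + 5.8
= 334 + 5.8
= 339.8 mOsm/kg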